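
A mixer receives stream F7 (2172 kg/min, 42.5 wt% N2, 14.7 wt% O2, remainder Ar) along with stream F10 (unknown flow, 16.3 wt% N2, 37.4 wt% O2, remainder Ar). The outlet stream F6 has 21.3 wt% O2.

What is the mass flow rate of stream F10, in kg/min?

Let F10 be the unknown flow. Total out = 2172 + F10.
O2 balance: 319.28 + 0.374·F10 = 0.213·(2172 + F10)
(0.374 − 0.213)·F10 = 0.213×2172 − 319.28 = 143.35
F10 = 143.35 / 0.161 = 890.39 kg/min

890.4 kg/min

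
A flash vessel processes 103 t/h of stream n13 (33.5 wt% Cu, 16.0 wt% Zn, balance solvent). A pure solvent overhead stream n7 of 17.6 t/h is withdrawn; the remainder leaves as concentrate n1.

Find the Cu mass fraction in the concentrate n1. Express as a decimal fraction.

0.404

Cu is not removed: 103×0.335 = 34.505 t/h of Cu enters n1.
Concentrate = 103 − 17.6 = 85.4 t/h.
Mass fraction = 34.505/85.4 = 0.404.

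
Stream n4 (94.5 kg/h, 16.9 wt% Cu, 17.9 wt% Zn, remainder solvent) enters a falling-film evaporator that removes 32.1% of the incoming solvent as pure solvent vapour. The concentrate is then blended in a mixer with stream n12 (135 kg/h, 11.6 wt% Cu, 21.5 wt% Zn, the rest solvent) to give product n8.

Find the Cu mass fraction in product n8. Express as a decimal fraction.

Vapour removed = 0.321×0.652×94.5 = 19.778 kg/h; concentrate = 74.722 kg/h.
Cu reaching the mixer = 15.971 (from concentrate) + 135×0.116 = 31.631 kg/h.
Product flow = 74.722 + 135 = 209.72 kg/h; Cu fraction = 0.151.

0.151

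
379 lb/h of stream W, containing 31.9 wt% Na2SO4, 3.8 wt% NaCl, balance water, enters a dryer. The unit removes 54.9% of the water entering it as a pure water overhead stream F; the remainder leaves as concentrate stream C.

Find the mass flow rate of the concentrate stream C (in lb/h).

water entering = 379×0.643 = 243.7 lb/h; overhead removed = 0.549×243.7 = 133.79 lb/h.
Concentrate = 379 − 133.79 = 245.21 lb/h.

245.2 lb/h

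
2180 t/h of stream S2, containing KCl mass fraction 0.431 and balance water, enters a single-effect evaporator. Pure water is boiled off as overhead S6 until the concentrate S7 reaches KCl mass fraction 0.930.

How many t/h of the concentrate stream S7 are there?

KCl is conserved: 2180×0.431 = 939.58 t/h all reports to the concentrate.
Concentrate = 939.58/(target fraction) = 1010.3 t/h.

1010 t/h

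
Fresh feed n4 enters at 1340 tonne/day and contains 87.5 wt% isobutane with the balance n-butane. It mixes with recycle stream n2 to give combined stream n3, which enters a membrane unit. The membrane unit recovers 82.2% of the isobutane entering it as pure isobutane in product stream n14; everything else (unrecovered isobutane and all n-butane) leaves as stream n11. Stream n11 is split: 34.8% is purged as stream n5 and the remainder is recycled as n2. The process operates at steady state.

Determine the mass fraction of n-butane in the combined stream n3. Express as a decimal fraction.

0.2663

n-butane enters only via n4 and leaves only via the purge: 1340×0.125 = 0.348×(n-butane in n11), and the membrane unit passes all n-butane, so n-butane in n3 = n-butane in n11 = 481.32 tonne/day.
isobutane in n3: m_A = 1340×0.875 + (1−0.348)·(1−0.822)·m_A, so m_A = 1172.5/0.8839 = 1326.4 tonne/day.
n3 = 1326.4 + 481.32 = 1807.8 tonne/day.
n-butane fraction in n3 = 481.32/1807.8 = 0.2663.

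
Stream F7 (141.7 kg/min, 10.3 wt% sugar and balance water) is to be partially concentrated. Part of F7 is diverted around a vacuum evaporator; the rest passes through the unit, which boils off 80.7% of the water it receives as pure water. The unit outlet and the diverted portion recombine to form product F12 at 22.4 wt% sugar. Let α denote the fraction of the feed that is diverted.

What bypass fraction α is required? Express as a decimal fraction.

All 141.7×0.103 = 14.595 kg/min of sugar reaches F12, so F12 = 14.595/0.224 = 65.157 kg/min and vapour = 76.543 kg/min.
The evaporator receives (1−α)·141.7 of feed at 0.897 water and removes 0.807 of that water:
0.807×0.897×(1−α)×141.7 = 76.543
(1−α) = 76.543/102.57 = 0.7462;  α = 0.2538.

0.254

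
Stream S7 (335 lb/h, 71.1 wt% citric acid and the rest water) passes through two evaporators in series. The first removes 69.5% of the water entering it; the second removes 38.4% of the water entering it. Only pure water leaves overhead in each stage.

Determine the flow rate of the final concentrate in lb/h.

water in feed = 335×0.289 = 96.815 lb/h.
After stage 1: water left = (1−0.695)×96.815 = 29.529; stream total = 267.71 lb/h.
After stage 2: water left = (1−0.384)×29.529 = 18.19; final concentrate = 256.37 lb/h.

256.4 lb/h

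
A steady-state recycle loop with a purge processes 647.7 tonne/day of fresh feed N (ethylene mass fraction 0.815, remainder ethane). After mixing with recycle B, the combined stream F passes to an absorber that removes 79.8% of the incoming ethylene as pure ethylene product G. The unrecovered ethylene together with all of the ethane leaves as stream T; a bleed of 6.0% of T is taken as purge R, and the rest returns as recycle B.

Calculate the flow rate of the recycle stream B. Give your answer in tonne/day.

ethane enters only via N and leaves only via the purge: 647.7×0.185 = 0.060×(ethane in T), and the absorber passes all ethane, so ethane in F = ethane in T = 1997.1 tonne/day.
ethylene in F: m_A = 647.7×0.815 + (1−0.060)·(1−0.798)·m_A, so m_A = 527.88/0.8101 = 651.6 tonne/day.
T = (1−0.798)×651.6 + 1997.1 = 2128.7 tonne/day.
Recycle B = (1−0.060)×2128.7 = 2001 tonne/day.

2001 tonne/day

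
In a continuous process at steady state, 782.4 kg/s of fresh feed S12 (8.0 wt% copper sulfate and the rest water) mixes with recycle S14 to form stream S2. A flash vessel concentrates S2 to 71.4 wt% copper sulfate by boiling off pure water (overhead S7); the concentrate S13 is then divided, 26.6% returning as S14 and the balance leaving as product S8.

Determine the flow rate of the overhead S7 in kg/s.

Overall copper sulfate balance (none leaves overhead): copper sulfate in fresh feed = copper sulfate in product, i.e. 782.4×0.080 = (1−0.266)·S13·0.714.
S13 = 62.592/(0.714×0.734) = 119.43 kg/s.
Recycle S14 = 0.266×119.43 = 31.769 kg/s.
Combined feed S2 = 782.4 + 31.769 = 814.17 kg/s.
Overhead S7 = S2 − S13 = 814.17 − 119.43 = 694.74 kg/s.

694.7 kg/s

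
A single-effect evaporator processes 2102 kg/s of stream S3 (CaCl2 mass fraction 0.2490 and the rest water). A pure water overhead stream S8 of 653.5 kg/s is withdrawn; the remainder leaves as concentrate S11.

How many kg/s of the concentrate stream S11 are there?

Concentrate = 2102 − 653.5 = 1448.5 kg/s.

1448 kg/s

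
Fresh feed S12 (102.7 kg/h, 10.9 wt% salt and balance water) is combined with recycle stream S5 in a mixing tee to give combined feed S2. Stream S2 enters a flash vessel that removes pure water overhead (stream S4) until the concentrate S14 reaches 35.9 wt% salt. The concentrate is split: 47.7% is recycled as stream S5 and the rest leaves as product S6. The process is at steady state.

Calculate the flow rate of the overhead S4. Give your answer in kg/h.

71.52 kg/h

Overall salt balance (none leaves overhead): salt in fresh feed = salt in product, i.e. 102.7×0.109 = (1−0.477)·S14·0.359.
S14 = 11.194/(0.359×0.523) = 59.621 kg/h.
Recycle S5 = 0.477×59.621 = 28.439 kg/h.
Combined feed S2 = 102.7 + 28.439 = 131.14 kg/h.
Overhead S4 = S2 − S14 = 131.14 − 59.621 = 71.518 kg/h.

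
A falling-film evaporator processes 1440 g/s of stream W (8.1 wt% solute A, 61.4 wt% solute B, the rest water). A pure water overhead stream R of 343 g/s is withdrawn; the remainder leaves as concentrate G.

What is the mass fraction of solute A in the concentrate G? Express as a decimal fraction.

0.106

solute A is not removed: 1440×0.081 = 116.64 g/s of solute A enters G.
Concentrate = 1440 − 343 = 1097 g/s.
Mass fraction = 116.64/1097 = 0.106.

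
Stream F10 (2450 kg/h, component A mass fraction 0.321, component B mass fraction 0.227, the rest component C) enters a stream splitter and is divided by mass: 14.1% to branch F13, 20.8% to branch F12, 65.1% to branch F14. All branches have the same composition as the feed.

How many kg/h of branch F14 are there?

1595 kg/h

Branch F14 flow = 0.651×2450 = 1595 kg/h.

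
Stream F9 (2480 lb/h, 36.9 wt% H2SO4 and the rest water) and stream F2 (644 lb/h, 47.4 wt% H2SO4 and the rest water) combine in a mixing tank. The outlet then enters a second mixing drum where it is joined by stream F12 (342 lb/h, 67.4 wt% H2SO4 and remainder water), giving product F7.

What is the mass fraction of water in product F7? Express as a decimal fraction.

0.581

Overall, product flow = 3466 lb/h.
water in = 2480×0.631 + 644×0.526 + 342×0.326 = 2015.1 lb/h.
water fraction in F7 = 0.581.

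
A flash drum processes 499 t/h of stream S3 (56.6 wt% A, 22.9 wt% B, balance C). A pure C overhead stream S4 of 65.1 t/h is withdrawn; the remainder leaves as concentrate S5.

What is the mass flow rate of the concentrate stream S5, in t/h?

433.9 t/h

Concentrate = 499 − 65.1 = 433.9 t/h.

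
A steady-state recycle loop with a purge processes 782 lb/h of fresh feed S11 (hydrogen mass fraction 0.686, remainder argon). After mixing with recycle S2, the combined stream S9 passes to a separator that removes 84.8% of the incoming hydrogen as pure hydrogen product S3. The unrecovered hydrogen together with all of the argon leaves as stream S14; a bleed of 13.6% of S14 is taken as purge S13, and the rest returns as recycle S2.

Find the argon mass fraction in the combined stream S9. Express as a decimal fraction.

argon enters only via S11 and leaves only via the purge: 782×0.314 = 0.136×(argon in S14), and the separator passes all argon, so argon in S9 = argon in S14 = 1805.5 lb/h.
hydrogen in S9: m_A = 782×0.686 + (1−0.136)·(1−0.848)·m_A, so m_A = 536.45/0.8687 = 617.55 lb/h.
S9 = 617.55 + 1805.5 = 2423.1 lb/h.
argon fraction in S9 = 1805.5/2423.1 = 0.745.

0.745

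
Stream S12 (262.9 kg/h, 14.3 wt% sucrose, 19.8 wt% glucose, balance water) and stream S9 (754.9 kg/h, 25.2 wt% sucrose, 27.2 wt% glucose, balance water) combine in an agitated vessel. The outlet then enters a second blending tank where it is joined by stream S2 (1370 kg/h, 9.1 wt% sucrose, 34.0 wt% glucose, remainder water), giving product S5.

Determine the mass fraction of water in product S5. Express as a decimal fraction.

Overall, product flow = 2387.8 kg/h.
water in = 262.9×0.659 + 754.9×0.476 + 1370×0.569 = 1312.1 kg/h.
water fraction in S5 = 0.550.

0.550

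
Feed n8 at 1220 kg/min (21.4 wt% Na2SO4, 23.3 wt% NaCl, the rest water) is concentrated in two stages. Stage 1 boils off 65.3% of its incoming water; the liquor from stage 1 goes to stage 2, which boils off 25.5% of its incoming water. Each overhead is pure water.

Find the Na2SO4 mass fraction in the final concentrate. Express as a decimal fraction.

water in feed = 1220×0.553 = 674.66 kg/min.
After stage 1: water left = (1−0.653)×674.66 = 234.11; stream total = 779.45 kg/min.
After stage 2: water left = (1−0.255)×234.11 = 174.41; final concentrate = 719.75 kg/min.
Na2SO4 fraction = 261.08/719.75 = 0.363.

0.363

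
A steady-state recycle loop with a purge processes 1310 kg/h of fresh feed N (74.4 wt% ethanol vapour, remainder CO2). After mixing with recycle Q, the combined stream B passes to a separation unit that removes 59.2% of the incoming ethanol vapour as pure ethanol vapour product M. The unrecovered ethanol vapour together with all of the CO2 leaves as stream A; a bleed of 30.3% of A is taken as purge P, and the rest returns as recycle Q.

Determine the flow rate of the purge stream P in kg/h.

503.7 kg/h

CO2 enters only via N and leaves only via the purge: 1310×0.256 = 0.303×(CO2 in A), and the separation unit passes all CO2, so CO2 in B = CO2 in A = 1106.8 kg/h.
ethanol vapour in B: m_A = 1310×0.744 + (1−0.303)·(1−0.592)·m_A, so m_A = 974.64/0.7156 = 1361.9 kg/h.
A = (1−0.592)×1361.9 + 1106.8 = 1662.5 kg/h.
Purge P = 0.303×1662.5 = 503.73 kg/h.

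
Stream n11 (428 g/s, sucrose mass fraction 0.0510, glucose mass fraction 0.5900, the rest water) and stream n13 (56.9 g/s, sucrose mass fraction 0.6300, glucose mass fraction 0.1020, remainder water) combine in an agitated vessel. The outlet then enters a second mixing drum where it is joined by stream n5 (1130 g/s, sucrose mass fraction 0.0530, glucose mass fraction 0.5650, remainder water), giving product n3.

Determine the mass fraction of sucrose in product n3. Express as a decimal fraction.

0.0728

Overall, product flow = 1614.9 g/s.
sucrose in = 428×0.051 + 56.9×0.630 + 1130×0.053 = 117.56 g/s.
sucrose fraction in n3 = 0.0728.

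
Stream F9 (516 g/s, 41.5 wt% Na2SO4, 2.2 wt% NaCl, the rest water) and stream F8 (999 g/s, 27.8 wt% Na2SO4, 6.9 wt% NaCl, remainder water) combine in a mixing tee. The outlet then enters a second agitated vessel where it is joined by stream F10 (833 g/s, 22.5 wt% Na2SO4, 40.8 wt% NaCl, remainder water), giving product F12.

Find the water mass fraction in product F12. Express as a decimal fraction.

0.5318

Overall, product flow = 2348 g/s.
water in = 516×0.563 + 999×0.653 + 833×0.367 = 1248.6 g/s.
water fraction in F12 = 0.5318.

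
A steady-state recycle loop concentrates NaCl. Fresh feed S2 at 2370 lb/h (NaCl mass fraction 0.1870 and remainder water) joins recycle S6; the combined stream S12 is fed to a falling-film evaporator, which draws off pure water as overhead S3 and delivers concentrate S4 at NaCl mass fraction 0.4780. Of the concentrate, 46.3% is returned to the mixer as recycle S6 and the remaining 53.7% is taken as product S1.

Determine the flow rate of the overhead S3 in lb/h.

1443 lb/h

Overall NaCl balance (none leaves overhead): NaCl in fresh feed = NaCl in product, i.e. 2370×0.187 = (1−0.463)·S4·0.478.
S4 = 443.19/(0.478×0.537) = 1726.6 lb/h.
Recycle S6 = 0.463×1726.6 = 799.41 lb/h.
Combined feed S12 = 2370 + 799.41 = 3169.4 lb/h.
Overhead S3 = S12 − S4 = 3169.4 − 1726.6 = 1442.8 lb/h.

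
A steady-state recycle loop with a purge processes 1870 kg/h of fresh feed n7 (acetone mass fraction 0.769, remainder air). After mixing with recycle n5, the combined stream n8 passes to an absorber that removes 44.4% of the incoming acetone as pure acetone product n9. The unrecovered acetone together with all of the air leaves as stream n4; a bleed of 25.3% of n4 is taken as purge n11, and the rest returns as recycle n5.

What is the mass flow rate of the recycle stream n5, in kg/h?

air enters only via n7 and leaves only via the purge: 1870×0.231 = 0.253×(air in n4), and the absorber passes all air, so air in n8 = air in n4 = 1707.4 kg/h.
acetone in n8: m_A = 1870×0.769 + (1−0.253)·(1−0.444)·m_A, so m_A = 1438/0.5847 = 2459.6 kg/h.
n4 = (1−0.444)×2459.6 + 1707.4 = 3074.9 kg/h.
Recycle n5 = (1−0.253)×3074.9 = 2297 kg/h.

2297 kg/h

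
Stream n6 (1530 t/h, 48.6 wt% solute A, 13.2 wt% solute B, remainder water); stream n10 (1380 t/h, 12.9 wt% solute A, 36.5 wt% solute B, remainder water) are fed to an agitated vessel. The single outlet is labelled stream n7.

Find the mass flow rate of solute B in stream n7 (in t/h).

705.7 t/h

solute B out = solute B in = 1530×0.132 + 1380×0.365 = 705.66 t/h.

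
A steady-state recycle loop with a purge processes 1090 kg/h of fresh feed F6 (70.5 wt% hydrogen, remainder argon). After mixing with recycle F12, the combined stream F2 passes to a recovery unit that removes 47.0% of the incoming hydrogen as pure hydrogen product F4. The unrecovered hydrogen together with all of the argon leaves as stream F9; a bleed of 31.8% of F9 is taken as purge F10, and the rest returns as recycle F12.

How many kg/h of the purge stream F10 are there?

argon enters only via F6 and leaves only via the purge: 1090×0.295 = 0.318×(argon in F9), and the recovery unit passes all argon, so argon in F2 = argon in F9 = 1011.2 kg/h.
hydrogen in F2: m_A = 1090×0.705 + (1−0.318)·(1−0.470)·m_A, so m_A = 768.45/0.6385 = 1203.4 kg/h.
F9 = (1−0.470)×1203.4 + 1011.2 = 1649 kg/h.
Purge F10 = 0.318×1649 = 524.38 kg/h.

524.4 kg/h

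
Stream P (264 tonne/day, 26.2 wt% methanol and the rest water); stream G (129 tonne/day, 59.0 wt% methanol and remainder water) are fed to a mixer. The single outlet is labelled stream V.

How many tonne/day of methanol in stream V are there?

145.3 tonne/day

methanol out = methanol in = 264×0.262 + 129×0.590 = 145.28 tonne/day.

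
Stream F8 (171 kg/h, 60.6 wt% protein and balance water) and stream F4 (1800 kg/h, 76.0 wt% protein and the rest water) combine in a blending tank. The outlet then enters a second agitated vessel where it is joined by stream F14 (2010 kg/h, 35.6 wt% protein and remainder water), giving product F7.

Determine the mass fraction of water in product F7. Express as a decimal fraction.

Overall, product flow = 3981 kg/h.
water in = 171×0.394 + 1800×0.240 + 2010×0.644 = 1793.8 kg/h.
water fraction in F7 = 0.451.

0.451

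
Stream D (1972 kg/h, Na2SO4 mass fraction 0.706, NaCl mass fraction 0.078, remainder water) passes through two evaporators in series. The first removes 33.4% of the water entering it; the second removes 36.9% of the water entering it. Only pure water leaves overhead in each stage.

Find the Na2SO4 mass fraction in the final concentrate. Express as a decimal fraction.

water in feed = 1972×0.216 = 425.95 kg/h.
After stage 1: water left = (1−0.334)×425.95 = 283.68; stream total = 1829.7 kg/h.
After stage 2: water left = (1−0.369)×283.68 = 179; final concentrate = 1725.1 kg/h.
Na2SO4 fraction = 1392.2/1725.1 = 0.807.

0.807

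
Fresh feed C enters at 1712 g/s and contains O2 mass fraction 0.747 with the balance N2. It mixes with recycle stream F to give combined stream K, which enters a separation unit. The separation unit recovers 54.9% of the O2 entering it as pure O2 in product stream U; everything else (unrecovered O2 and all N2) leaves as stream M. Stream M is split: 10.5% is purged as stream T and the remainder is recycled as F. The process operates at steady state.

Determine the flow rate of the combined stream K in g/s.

N2 enters only via C and leaves only via the purge: 1712×0.253 = 0.105×(N2 in M), and the separation unit passes all N2, so N2 in K = N2 in M = 4125.1 g/s.
O2 in K: m_A = 1712×0.747 + (1−0.105)·(1−0.549)·m_A, so m_A = 1278.9/0.5964 = 2144.5 g/s.
K = 2144.5 + 4125.1 = 6269.6 g/s.

6270 g/s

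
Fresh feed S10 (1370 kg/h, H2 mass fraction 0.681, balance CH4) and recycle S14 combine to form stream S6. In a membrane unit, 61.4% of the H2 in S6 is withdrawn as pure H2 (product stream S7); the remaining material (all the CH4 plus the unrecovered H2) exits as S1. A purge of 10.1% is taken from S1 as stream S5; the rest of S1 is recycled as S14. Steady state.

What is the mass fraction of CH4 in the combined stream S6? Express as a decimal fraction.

CH4 enters only via S10 and leaves only via the purge: 1370×0.319 = 0.101×(CH4 in S1), and the membrane unit passes all CH4, so CH4 in S6 = CH4 in S1 = 4327 kg/h.
H2 in S6: m_A = 1370×0.681 + (1−0.101)·(1−0.614)·m_A, so m_A = 932.97/0.6530 = 1428.8 kg/h.
S6 = 1428.8 + 4327 = 5755.8 kg/h.
CH4 fraction in S6 = 4327/5755.8 = 0.752.

0.752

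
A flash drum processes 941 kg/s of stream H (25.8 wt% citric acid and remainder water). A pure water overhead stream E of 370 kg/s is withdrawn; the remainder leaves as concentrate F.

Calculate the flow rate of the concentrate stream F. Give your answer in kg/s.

571 kg/s

Concentrate = 941 − 370 = 571 kg/s.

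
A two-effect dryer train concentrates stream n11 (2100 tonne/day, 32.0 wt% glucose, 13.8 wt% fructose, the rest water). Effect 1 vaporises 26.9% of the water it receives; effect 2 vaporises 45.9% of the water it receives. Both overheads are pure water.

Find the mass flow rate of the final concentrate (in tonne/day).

water in feed = 2100×0.542 = 1138.2 tonne/day.
After stage 1: water left = (1−0.269)×1138.2 = 832.02; stream total = 1793.8 tonne/day.
After stage 2: water left = (1−0.459)×832.02 = 450.13; final concentrate = 1411.9 tonne/day.

1412 tonne/day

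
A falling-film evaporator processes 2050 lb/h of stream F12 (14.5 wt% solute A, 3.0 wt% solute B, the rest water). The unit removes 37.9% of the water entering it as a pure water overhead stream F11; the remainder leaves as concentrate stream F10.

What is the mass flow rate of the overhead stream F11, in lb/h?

641 lb/h

water entering = 2050×0.825 = 1691.2 lb/h; overhead removed = 0.379×1691.2 = 640.98 lb/h.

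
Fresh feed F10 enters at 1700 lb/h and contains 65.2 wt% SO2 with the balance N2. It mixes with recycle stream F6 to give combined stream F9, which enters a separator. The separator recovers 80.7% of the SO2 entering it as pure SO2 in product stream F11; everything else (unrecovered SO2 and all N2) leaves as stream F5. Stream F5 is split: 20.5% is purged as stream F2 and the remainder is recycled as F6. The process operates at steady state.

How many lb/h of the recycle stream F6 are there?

N2 enters only via F10 and leaves only via the purge: 1700×0.348 = 0.205×(N2 in F5), and the separator passes all N2, so N2 in F9 = N2 in F5 = 2885.9 lb/h.
SO2 in F9: m_A = 1700×0.652 + (1−0.205)·(1−0.807)·m_A, so m_A = 1108.4/0.8466 = 1309.3 lb/h.
F5 = (1−0.807)×1309.3 + 2885.9 = 3138.5 lb/h.
Recycle F6 = (1−0.205)×3138.5 = 2495.1 lb/h.

2495 lb/h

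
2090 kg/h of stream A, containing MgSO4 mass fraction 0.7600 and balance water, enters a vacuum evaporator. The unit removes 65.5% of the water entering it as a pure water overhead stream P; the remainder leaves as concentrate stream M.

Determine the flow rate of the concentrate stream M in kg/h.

water entering = 2090×0.240 = 501.6 kg/h; overhead removed = 0.655×501.6 = 328.55 kg/h.
Concentrate = 2090 − 328.55 = 1761.5 kg/h.

1761 kg/h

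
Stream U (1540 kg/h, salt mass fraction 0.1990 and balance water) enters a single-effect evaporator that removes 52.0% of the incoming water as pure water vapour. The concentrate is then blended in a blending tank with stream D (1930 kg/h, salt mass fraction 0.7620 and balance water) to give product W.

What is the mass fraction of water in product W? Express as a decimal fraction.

Vapour removed = 0.520×0.801×1540 = 641.44 kg/h; concentrate = 898.56 kg/h.
water reaching the mixer = 592.1 (from concentrate) + 1930×0.238 = 1051.4 kg/h.
Product flow = 898.56 + 1930 = 2828.6 kg/h; water fraction = 0.3717.

0.3717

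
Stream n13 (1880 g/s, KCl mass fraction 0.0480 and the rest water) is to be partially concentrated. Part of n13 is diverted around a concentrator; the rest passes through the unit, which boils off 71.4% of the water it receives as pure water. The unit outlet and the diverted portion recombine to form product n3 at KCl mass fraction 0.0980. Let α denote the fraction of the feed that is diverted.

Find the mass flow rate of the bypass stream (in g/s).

468.9 g/s

All 1880×0.048 = 90.24 g/s of KCl reaches n3, so n3 = 90.24/0.098 = 920.82 g/s and vapour = 959.18 g/s.
The evaporator receives (1−α)·1880 of feed at 0.952 water and removes 0.714 of that water:
0.714×0.952×(1−α)×1880 = 959.18
(1−α) = 959.18/1277.9 = 0.7506;  α = 0.2494.
Bypass flow = 0.2494×1880 = 468.87 g/s.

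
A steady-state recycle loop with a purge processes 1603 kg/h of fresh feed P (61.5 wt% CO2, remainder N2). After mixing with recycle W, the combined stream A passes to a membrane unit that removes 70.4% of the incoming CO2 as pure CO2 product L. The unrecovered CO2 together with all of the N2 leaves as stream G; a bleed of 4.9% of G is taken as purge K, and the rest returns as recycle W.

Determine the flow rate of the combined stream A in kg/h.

N2 enters only via P and leaves only via the purge: 1603×0.385 = 0.049×(N2 in G), and the membrane unit passes all N2, so N2 in A = N2 in G = 12595 kg/h.
CO2 in A: m_A = 1603×0.615 + (1−0.049)·(1−0.704)·m_A, so m_A = 985.85/0.7185 = 1372.1 kg/h.
A = 1372.1 + 12595 = 13967 kg/h.

13970 kg/h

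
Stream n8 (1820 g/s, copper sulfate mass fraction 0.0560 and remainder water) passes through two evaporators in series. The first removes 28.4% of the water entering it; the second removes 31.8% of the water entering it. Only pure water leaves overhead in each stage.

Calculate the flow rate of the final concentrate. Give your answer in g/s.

940.9 g/s

water in feed = 1820×0.944 = 1718.1 g/s.
After stage 1: water left = (1−0.284)×1718.1 = 1230.1; stream total = 1332.1 g/s.
After stage 2: water left = (1−0.318)×1230.1 = 838.96; final concentrate = 940.88 g/s.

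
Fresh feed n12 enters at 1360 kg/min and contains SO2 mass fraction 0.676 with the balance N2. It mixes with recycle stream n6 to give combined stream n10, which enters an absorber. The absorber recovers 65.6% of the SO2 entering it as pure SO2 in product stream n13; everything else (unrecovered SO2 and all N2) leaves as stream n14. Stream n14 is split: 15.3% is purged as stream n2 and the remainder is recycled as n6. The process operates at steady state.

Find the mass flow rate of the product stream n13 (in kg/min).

SO2 in n10: m_A = 1360×0.676 + (1−0.153)·(1−0.656)·m_A, so m_A = 919.36/0.7086 = 1297.4 kg/min.
Product n13 = 0.656×1297.4 = 851.08 kg/min.

851.1 kg/min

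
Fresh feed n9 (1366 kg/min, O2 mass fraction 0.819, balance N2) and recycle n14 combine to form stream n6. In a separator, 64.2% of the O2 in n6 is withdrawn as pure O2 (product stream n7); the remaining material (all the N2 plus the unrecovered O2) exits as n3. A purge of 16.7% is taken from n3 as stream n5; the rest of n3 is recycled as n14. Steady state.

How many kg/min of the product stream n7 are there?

1023 kg/min

O2 in n6: m_A = 1366×0.819 + (1−0.167)·(1−0.642)·m_A, so m_A = 1118.8/0.7018 = 1594.2 kg/min.
Product n7 = 0.642×1594.2 = 1023.4 kg/min.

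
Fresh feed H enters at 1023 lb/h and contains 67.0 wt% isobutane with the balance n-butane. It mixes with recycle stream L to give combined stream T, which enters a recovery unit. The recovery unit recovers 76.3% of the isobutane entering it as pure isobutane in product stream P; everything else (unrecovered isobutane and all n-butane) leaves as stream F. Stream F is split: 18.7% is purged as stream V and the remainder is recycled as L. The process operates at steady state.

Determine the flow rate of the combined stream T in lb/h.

2654 lb/h

n-butane enters only via H and leaves only via the purge: 1023×0.330 = 0.187×(n-butane in F), and the recovery unit passes all n-butane, so n-butane in T = n-butane in F = 1805.3 lb/h.
isobutane in T: m_A = 1023×0.670 + (1−0.187)·(1−0.763)·m_A, so m_A = 685.41/0.8073 = 849 lb/h.
T = 849 + 1805.3 = 2654.3 lb/h.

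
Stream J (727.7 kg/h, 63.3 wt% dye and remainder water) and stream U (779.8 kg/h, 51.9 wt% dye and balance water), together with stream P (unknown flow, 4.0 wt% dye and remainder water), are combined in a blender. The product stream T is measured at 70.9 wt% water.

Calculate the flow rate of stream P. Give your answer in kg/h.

Let P be the unknown flow. Total out = 1507.5 + P.
water balance: 642.15 + 0.960·P = 0.709·(1507.5 + P)
(0.960 − 0.709)·P = 0.709×1507.5 − 642.15 = 426.67
P = 426.67 / 0.251 = 1699.9 kg/h

1700 kg/h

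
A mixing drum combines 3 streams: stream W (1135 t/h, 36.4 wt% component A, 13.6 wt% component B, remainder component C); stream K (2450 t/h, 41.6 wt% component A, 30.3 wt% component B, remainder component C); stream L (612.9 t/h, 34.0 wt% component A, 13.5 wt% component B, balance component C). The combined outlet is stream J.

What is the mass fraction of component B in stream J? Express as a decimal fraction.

Total flow out = 1135 + 2450 + 612.9 = 4197.9 t/h.
component B in = 1135×0.136 + 2450×0.303 + 612.9×0.135 = 979.45 t/h.
component B mass fraction in J = 979.45/4197.9 = 0.233.

0.233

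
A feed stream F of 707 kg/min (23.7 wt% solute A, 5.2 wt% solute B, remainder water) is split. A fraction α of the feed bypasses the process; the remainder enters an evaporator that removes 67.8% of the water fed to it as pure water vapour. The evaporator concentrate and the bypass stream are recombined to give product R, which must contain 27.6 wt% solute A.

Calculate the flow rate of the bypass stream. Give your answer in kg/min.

All 707×0.237 = 167.56 kg/min of solute A reaches R, so R = 167.56/0.276 = 607.1 kg/min and vapour = 99.902 kg/min.
The evaporator receives (1−α)·707 of feed at 0.711 water and removes 0.678 of that water:
0.678×0.711×(1−α)×707 = 99.902
(1−α) = 99.902/340.82 = 0.2931;  α = 0.7069.
Bypass flow = 0.7069×707 = 499.76 kg/min.

499.8 kg/min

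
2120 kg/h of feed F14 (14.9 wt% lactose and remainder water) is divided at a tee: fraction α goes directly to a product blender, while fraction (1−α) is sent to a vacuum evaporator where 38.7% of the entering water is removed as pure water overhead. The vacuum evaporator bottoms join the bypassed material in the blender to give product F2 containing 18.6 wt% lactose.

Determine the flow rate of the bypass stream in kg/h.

839.5 kg/h

All 2120×0.149 = 315.88 kg/h of lactose reaches F2, so F2 = 315.88/0.186 = 1698.3 kg/h and vapour = 421.72 kg/h.
The evaporator receives (1−α)·2120 of feed at 0.851 water and removes 0.387 of that water:
0.387×0.851×(1−α)×2120 = 421.72
(1−α) = 421.72/698.19 = 0.6040;  α = 0.3960.
Bypass flow = 0.3960×2120 = 839.49 kg/h.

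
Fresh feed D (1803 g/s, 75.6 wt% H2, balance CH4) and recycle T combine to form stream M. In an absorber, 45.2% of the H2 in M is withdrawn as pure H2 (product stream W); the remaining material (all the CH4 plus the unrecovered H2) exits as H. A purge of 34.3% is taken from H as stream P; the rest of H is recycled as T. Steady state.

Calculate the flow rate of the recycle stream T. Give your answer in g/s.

1610 g/s

CH4 enters only via D and leaves only via the purge: 1803×0.244 = 0.343×(CH4 in H), and the absorber passes all CH4, so CH4 in M = CH4 in H = 1282.6 g/s.
H2 in M: m_A = 1803×0.756 + (1−0.343)·(1−0.452)·m_A, so m_A = 1363.1/0.6400 = 2129.9 g/s.
H = (1−0.452)×2129.9 + 1282.6 = 2449.8 g/s.
Recycle T = (1−0.343)×2449.8 = 1609.5 g/s.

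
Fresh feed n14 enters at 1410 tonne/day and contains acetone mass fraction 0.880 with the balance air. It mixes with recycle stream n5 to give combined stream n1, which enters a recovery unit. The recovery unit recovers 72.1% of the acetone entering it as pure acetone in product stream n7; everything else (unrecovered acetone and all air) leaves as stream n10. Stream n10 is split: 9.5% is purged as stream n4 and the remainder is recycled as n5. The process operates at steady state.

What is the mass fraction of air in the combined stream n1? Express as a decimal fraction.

air enters only via n14 and leaves only via the purge: 1410×0.120 = 0.095×(air in n10), and the recovery unit passes all air, so air in n1 = air in n10 = 1781.1 tonne/day.
acetone in n1: m_A = 1410×0.880 + (1−0.095)·(1−0.721)·m_A, so m_A = 1240.8/0.7475 = 1659.9 tonne/day.
n1 = 1659.9 + 1781.1 = 3441 tonne/day.
air fraction in n1 = 1781.1/3441 = 0.518.

0.518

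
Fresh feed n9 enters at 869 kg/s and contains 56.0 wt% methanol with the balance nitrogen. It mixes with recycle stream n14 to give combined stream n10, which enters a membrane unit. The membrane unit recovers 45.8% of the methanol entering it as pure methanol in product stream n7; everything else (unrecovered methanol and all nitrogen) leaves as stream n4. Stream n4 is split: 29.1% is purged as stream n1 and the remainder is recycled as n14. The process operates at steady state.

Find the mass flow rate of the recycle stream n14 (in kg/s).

nitrogen enters only via n9 and leaves only via the purge: 869×0.440 = 0.291×(nitrogen in n4), and the membrane unit passes all nitrogen, so nitrogen in n10 = nitrogen in n4 = 1314 kg/s.
methanol in n10: m_A = 869×0.560 + (1−0.291)·(1−0.458)·m_A, so m_A = 486.64/0.6157 = 790.36 kg/s.
n4 = (1−0.458)×790.36 + 1314 = 1742.3 kg/s.
Recycle n14 = (1−0.291)×1742.3 = 1235.3 kg/s.

1235 kg/s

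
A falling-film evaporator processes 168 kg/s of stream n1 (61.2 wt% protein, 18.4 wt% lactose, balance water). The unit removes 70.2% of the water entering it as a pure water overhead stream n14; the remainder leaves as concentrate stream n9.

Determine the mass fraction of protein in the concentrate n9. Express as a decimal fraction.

0.7143

protein is not removed: 168×0.612 = 102.82 kg/s of protein enters n9.
water entering = 168×0.204 = 34.272 kg/s; overhead removed = 0.702×34.272 = 24.059 kg/s.
Concentrate = 168 − 24.059 = 143.94 kg/s.
Mass fraction = 102.82/143.94 = 0.7143.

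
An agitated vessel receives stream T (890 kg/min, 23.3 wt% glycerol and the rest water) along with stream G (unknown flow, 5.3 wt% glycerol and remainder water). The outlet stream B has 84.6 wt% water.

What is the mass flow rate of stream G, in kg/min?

Let G be the unknown flow. Total out = 890 + G.
water balance: 682.63 + 0.947·G = 0.846·(890 + G)
(0.947 − 0.846)·G = 0.846×890 − 682.63 = 70.31
G = 70.31 / 0.101 = 696.14 kg/min

696.1 kg/min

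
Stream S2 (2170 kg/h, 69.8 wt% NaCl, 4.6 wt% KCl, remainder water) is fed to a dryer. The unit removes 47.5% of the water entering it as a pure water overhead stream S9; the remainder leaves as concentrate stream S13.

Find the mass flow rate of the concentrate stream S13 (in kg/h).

water entering = 2170×0.256 = 555.52 kg/h; overhead removed = 0.475×555.52 = 263.87 kg/h.
Concentrate = 2170 − 263.87 = 1906.1 kg/h.

1906 kg/h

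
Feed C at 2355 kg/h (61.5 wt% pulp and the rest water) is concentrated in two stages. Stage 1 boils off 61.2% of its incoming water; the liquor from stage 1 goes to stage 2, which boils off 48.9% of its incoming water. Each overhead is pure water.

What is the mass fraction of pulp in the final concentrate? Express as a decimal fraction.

0.8896

water in feed = 2355×0.385 = 906.68 kg/h.
After stage 1: water left = (1−0.612)×906.68 = 351.79; stream total = 1800.1 kg/h.
After stage 2: water left = (1−0.489)×351.79 = 179.76; final concentrate = 1628.1 kg/h.
pulp fraction = 1448.3/1628.1 = 0.8896.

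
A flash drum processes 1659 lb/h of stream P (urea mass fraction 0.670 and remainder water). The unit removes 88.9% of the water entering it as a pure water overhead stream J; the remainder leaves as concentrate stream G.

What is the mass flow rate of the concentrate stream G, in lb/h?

water entering = 1659×0.330 = 547.47 lb/h; overhead removed = 0.889×547.47 = 486.7 lb/h.
Concentrate = 1659 − 486.7 = 1172.3 lb/h.

1172 lb/h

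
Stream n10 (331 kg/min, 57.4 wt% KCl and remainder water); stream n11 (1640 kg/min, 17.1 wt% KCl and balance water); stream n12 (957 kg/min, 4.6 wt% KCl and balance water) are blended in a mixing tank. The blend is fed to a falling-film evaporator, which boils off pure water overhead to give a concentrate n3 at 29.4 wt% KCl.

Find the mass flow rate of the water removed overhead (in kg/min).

1178 kg/min

KCl entering = 331×0.574 + 1640×0.171 + 957×0.046 = 514.46 kg/min.
All KCl reports to n3, so n3 = 514.46/0.294 = 1749.9 kg/min.
Total feed = 2928 kg/min; overhead = 2928 − 1749.9 = 1178.1 kg/min.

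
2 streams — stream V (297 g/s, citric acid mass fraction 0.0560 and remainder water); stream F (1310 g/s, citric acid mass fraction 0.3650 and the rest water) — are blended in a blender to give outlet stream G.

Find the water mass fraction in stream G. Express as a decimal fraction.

0.6921

Total flow out = 297 + 1310 = 1607 g/s.
water in = 297×0.944 + 1310×0.635 = 1112.2 g/s.
water mass fraction in G = 1112.2/1607 = 0.6921.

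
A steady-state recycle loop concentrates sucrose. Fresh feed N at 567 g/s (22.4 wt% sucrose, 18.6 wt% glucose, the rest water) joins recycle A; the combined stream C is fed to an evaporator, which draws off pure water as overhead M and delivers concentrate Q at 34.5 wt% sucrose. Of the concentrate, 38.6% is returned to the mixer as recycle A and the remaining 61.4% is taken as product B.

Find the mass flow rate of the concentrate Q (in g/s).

599.6 g/s

Overall sucrose balance (none leaves overhead): sucrose in fresh feed = sucrose in product, i.e. 567×0.224 = (1−0.386)·Q·0.345.
Q = 127.01/(0.345×0.614) = 599.58 g/s.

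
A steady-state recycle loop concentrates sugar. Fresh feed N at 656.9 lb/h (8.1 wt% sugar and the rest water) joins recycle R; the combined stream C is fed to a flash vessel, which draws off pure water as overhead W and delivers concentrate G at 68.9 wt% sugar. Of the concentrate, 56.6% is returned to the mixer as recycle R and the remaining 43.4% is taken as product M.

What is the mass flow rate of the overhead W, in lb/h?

579.7 lb/h

Overall sugar balance (none leaves overhead): sugar in fresh feed = sugar in product, i.e. 656.9×0.081 = (1−0.566)·G·0.689.
G = 53.209/(0.689×0.434) = 177.94 lb/h.
Recycle R = 0.566×177.94 = 100.71 lb/h.
Combined feed C = 656.9 + 100.71 = 757.61 lb/h.
Overhead W = C − G = 757.61 − 177.94 = 579.67 lb/h.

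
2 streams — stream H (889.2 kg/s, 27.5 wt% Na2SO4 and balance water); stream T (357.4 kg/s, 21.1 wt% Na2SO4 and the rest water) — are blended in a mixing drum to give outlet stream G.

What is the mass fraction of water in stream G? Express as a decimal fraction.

Total flow out = 889.2 + 357.4 = 1246.6 kg/s.
water in = 889.2×0.725 + 357.4×0.789 = 926.66 kg/s.
water mass fraction in G = 926.66/1246.6 = 0.7433.

0.7433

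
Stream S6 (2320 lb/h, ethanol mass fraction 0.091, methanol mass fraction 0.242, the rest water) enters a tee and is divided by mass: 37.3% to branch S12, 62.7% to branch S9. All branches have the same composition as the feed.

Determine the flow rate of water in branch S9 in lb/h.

Branch S9 total = 0.627×2320 = 1454.6 lb/h.
water in S9 = 0.667×1454.6 = 970.24 lb/h.

970.2 lb/h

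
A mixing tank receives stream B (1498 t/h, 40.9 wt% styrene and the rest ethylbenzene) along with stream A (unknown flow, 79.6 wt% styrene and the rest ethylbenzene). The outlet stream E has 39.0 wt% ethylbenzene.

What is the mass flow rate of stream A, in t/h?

Let A be the unknown flow. Total out = 1498 + A.
ethylbenzene balance: 885.32 + 0.204·A = 0.390·(1498 + A)
(0.204 − 0.390)·A = 0.390×1498 − 885.32 = -301.1
A = -301.1 / -0.186 = 1618.8 t/h

1619 t/h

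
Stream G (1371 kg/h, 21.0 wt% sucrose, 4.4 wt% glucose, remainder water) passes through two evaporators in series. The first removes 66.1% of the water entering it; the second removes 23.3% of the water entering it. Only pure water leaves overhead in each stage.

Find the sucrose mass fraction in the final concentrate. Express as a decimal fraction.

0.469

water in feed = 1371×0.746 = 1022.8 kg/h.
After stage 1: water left = (1−0.661)×1022.8 = 346.72; stream total = 694.95 kg/h.
After stage 2: water left = (1−0.233)×346.72 = 265.93; final concentrate = 614.17 kg/h.
sucrose fraction = 287.91/614.17 = 0.469.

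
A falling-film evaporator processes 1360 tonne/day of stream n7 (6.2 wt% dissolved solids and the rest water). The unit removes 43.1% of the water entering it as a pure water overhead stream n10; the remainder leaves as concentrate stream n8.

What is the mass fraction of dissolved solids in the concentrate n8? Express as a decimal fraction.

0.104

dissolved solids is not removed: 1360×0.062 = 84.32 tonne/day of dissolved solids enters n8.
water entering = 1360×0.938 = 1275.7 tonne/day; overhead removed = 0.431×1275.7 = 549.82 tonne/day.
Concentrate = 1360 − 549.82 = 810.18 tonne/day.
Mass fraction = 84.32/810.18 = 0.104.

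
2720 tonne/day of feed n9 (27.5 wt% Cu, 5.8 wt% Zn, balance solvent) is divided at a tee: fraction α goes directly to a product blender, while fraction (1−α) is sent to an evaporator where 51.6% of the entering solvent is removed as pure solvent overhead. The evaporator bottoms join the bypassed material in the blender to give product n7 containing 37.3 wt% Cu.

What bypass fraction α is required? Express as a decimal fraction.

All 2720×0.275 = 748 tonne/day of Cu reaches n7, so n7 = 748/0.373 = 2005.4 tonne/day and vapour = 714.64 tonne/day.
The evaporator receives (1−α)·2720 of feed at 0.667 solvent and removes 0.516 of that solvent:
0.516×0.667×(1−α)×2720 = 714.64
(1−α) = 714.64/936.15 = 0.7634;  α = 0.2366.

0.237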